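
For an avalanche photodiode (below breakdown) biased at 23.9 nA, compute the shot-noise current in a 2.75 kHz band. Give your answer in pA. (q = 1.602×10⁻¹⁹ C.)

4.59 pA

I_n = √(2qI·B)
2qI·B = 2 × 1.602×10⁻¹⁹ × 2.39×10⁻⁸ × 2.75×10³ = 2.11×10⁻²³ A²
I_n = √(2.11×10⁻²³) = 4.59×10⁻¹² A = 4.59 pA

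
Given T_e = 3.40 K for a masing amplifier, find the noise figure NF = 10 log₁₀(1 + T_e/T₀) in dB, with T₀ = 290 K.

0.051 dB

F = 1 + T_e/T₀ = 1 + 3.40/290 = 1.01172
NF = 10 log₁₀(1.01172) = 0.051 dB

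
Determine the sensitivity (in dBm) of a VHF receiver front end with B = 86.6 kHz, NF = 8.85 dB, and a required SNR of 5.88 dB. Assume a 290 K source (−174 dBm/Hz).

−109.9 dBm

Sensitivity = −174 + 10 log₁₀(B) + NF + SNR_min
= −174 + 49.38 + 8.85 + 5.88
= −109.89 dBm → −109.9 dBm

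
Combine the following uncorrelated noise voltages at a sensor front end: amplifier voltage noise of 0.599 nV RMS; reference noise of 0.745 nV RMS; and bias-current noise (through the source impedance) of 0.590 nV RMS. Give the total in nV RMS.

1.12 nV

Uncorrelated sources add in power (mean-square): V_tot = √(ΣV_i²)
V_tot = √[(5.99×10⁻¹⁰)² + (7.45×10⁻¹⁰)² + (5.90×10⁻¹⁰)²] = 1.12×10⁻⁹ V = 1.12 nV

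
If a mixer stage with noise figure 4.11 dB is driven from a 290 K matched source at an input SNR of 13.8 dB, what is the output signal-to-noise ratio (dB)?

By definition F = SNR_in/SNR_out, so in dB: SNR_out = SNR_in − NF
SNR_out = 13.8 − 4.11 = 9.69 dB

9.69 dB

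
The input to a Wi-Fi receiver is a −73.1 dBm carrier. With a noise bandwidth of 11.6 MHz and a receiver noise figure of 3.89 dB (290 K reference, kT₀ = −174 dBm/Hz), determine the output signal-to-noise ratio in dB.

26.4 dB

Noise floor: N = −174 + 10 log₁₀(B) + NF
10 log₁₀(1.16×10⁷) = 70.64 dB
N = −174 + 70.64 + 3.89 = −99.47 dBm
SNR = P_sig − N = −73.1 − (−99.47) = 26.37 dB → 26.4 dB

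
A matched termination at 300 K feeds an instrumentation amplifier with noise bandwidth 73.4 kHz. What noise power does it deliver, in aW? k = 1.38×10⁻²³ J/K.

304 aW

P_n = kTB = 1.38×10⁻²³ × 300 × 7.34×10⁴ = 3.04×10⁻¹⁶ W = 304 aW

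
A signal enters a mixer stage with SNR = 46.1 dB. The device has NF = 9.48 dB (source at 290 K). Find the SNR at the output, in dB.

36.62 dB

By definition F = SNR_in/SNR_out, so in dB: SNR_out = SNR_in − NF
SNR_out = 46.1 − 9.48 = 36.62 dB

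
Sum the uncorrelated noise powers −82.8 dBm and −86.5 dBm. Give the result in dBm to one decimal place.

Convert to linear, add, convert back:
P₁ = 5.25×10⁻¹² W, P₂ = 2.24×10⁻¹² W
P_tot = 7.49×10⁻¹² W → 10 log₁₀(P_tot / 10⁻³) = −81.3 dBm

−81.3 dBm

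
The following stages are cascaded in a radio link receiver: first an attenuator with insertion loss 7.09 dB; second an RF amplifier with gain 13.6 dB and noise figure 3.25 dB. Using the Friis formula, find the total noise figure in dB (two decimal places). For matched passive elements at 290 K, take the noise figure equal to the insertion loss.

Convert to linear (a loss of L dB is a gain of −L dB): F_i = 10^(NF_i/10), G_i = 10^(G_i,dB/10)
  Stage 1: F_1 = 10^(7.09/10) = 5.117, G_1 = 10^(−7.09/10) = 0.1954
  Stage 2: F_2 = 10^(3.25/10) = 2.113, G_2 = 10^(13.6/10) = 22.91
Friis cascade:
  F = 5.117 + (2.113 − 1)/0.1954 = 10.81
NF = 10 log₁₀(10.81) = 10.34 dB

10.34 dB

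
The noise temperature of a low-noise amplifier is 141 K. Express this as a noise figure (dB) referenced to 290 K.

1.72 dB

F = 1 + T_e/T₀ = 1 + 141/290 = 1.48621
NF = 10 log₁₀(1.48621) = 1.72 dB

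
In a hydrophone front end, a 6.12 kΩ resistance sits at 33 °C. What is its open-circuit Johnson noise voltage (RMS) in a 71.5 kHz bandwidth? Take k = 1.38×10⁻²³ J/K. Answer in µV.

2.72 µV

T = 33 °C + 273.15 = 306.15 K
V_n = √(4kTRB)
4kTRB = 4 × 1.38×10⁻²³ × 306.15 × 6.12×10³ × 7.15×10⁴ = 7.39×10⁻¹² V²
V_n = √(7.39×10⁻¹²) = 2.72×10⁻⁶ V = 2.72 µV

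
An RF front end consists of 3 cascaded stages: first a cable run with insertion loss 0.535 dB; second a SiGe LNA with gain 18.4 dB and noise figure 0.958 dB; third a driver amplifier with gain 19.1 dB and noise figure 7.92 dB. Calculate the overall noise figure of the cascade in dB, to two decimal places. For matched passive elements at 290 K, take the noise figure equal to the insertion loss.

Convert to linear (a loss of L dB is a gain of −L dB): F_i = 10^(NF_i/10), G_i = 10^(G_i,dB/10)
  Stage 1: F_1 = 10^(0.535/10) = 1.131, G_1 = 10^(−0.535/10) = 0.8841
  Stage 2: F_2 = 10^(0.958/10) = 1.247, G_2 = 10^(18.4/10) = 69.18
  Stage 3: F_3 = 10^(7.92/10) = 6.194, G_3 = 10^(19.1/10) = 81.28
Friis cascade:
  F = 1.131 + (1.247 − 1)/0.8841 + (6.194 − 1)/61.16 = 1.495
NF = 10 log₁₀(1.495) = 1.75 dB

1.75 dB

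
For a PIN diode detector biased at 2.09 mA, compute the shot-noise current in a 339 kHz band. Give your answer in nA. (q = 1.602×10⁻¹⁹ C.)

15.1 nA

I_n = √(2qI·B)
2qI·B = 2 × 1.602×10⁻¹⁹ × 2.09×10⁻³ × 3.39×10⁵ = 2.27×10⁻¹⁶ A²
I_n = √(2.27×10⁻¹⁶) = 1.51×10⁻⁸ A = 15.1 nA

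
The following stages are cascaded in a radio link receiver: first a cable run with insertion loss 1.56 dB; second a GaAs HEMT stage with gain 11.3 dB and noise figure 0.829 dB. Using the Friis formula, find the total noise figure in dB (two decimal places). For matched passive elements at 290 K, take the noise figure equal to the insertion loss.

2.39 dB

Convert to linear (a loss of L dB is a gain of −L dB): F_i = 10^(NF_i/10), G_i = 10^(G_i,dB/10)
  Stage 1: F_1 = 10^(1.56/10) = 1.432, G_1 = 10^(−1.56/10) = 0.6982
  Stage 2: F_2 = 10^(0.829/10) = 1.210, G_2 = 10^(11.3/10) = 13.49
Friis cascade:
  F = 1.432 + (1.210 − 1)/0.6982 = 1.733
NF = 10 log₁₀(1.733) = 2.39 dB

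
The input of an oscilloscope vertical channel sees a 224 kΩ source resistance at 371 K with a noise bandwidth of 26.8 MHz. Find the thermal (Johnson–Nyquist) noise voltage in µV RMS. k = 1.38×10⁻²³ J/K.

351 µV

V_n = √(4kTRB)
4kTRB = 4 × 1.38×10⁻²³ × 371 × 2.24×10⁵ × 2.68×10⁷ = 1.23×10⁻⁷ V²
V_n = √(1.23×10⁻⁷) = 3.51×10⁻⁴ V = 351 µV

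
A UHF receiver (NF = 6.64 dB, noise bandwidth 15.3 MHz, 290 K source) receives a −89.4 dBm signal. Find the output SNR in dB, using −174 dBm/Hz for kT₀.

Noise floor: N = −174 + 10 log₁₀(B) + NF
10 log₁₀(1.53×10⁷) = 71.85 dB
N = −174 + 71.85 + 6.64 = −95.51 dBm
SNR = P_sig − N = −89.4 − (−95.51) = 6.11 dB → 6.1 dB

6.1 dB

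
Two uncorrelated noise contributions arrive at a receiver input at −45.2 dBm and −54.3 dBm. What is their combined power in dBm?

−44.7 dBm

Convert to linear, add, convert back:
P₁ = 3.02×10⁻⁸ W, P₂ = 3.72×10⁻⁹ W
P_tot = 3.39×10⁻⁸ W → 10 log₁₀(P_tot / 10⁻³) = −44.7 dBm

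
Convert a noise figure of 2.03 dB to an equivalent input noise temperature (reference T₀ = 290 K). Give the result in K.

F = 10^(2.03/10) = 1.59588
T_e = (F − 1)·T₀ = (1.59588 − 1) × 290 = 173 K

173 K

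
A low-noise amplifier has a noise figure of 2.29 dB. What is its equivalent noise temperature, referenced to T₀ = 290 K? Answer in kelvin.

F = 10^(2.29/10) = 1.69434
T_e = (F − 1)·T₀ = (1.69434 − 1) × 290 = 201 K

201 K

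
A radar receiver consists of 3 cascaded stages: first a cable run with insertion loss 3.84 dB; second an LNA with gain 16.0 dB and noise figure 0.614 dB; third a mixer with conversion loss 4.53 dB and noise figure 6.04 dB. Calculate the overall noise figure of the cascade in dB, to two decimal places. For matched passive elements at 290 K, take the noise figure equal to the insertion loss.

4.73 dB

Convert to linear (a loss of L dB is a gain of −L dB): F_i = 10^(NF_i/10), G_i = 10^(G_i,dB/10)
  Stage 1: F_1 = 10^(3.84/10) = 2.421, G_1 = 10^(−3.84/10) = 0.4130
  Stage 2: F_2 = 10^(0.614/10) = 1.152, G_2 = 10^(16.0/10) = 39.81
  Stage 3: F_3 = 10^(6.04/10) = 4.018, G_3 = 10^(−4.53/10) = 0.3524
Friis cascade:
  F = 2.421 + (1.152 − 1)/0.4130 + (4.018 − 1)/16.44 = 2.972
NF = 10 log₁₀(2.972) = 4.73 dB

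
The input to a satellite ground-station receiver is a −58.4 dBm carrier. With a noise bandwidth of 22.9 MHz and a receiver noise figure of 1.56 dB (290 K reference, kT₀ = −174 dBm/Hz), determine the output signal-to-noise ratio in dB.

40.4 dB

Noise floor: N = −174 + 10 log₁₀(B) + NF
10 log₁₀(2.29×10⁷) = 73.6 dB
N = −174 + 73.6 + 1.56 = −98.84 dBm
SNR = P_sig − N = −58.4 − (−98.84) = 40.44 dB → 40.4 dB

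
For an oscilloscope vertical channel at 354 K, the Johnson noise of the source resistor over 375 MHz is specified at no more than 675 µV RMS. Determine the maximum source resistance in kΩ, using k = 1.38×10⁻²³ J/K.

Johnson–Nyquist: V_n = √(4kTRB) ⇒ R = V_n² / (4kTB)
4kTB = 4 × 1.38×10⁻²³ × 354 × 3.75×10⁸ = 7.33×10⁻¹²
R = (6.75×10⁻⁴)² / 7.33×10⁻¹² = 6.22×10⁴ Ω = 62.2 kΩ

62.2 kΩ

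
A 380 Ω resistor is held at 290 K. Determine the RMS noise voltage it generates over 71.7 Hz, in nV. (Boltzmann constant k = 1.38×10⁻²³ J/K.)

20.9 nV

V_n = √(4kTRB)
4kTRB = 4 × 1.38×10⁻²³ × 290 × 3.80×10² × 7.17×10¹ = 4.36×10⁻¹⁶ V²
V_n = √(4.36×10⁻¹⁶) = 2.09×10⁻⁸ V = 20.9 nV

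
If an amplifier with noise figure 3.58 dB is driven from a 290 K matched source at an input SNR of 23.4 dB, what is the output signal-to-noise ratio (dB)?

By definition F = SNR_in/SNR_out, so in dB: SNR_out = SNR_in − NF
SNR_out = 23.4 − 3.58 = 19.82 dB

19.82 dB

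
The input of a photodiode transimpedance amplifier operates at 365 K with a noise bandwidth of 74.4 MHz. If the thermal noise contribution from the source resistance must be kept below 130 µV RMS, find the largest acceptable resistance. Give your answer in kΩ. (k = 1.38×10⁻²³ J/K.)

Johnson–Nyquist: V_n = √(4kTRB) ⇒ R = V_n² / (4kTB)
4kTB = 4 × 1.38×10⁻²³ × 365 × 7.44×10⁷ = 1.50×10⁻¹²
R = (1.30×10⁻⁴)² / 1.50×10⁻¹² = 1.13×10⁴ Ω = 11.3 kΩ

11.3 kΩ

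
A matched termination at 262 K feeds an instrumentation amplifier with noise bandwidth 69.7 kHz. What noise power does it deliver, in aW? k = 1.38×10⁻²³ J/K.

252 aW

P_n = kTB = 1.38×10⁻²³ × 262 × 6.97×10⁴ = 2.52×10⁻¹⁶ W = 252 aW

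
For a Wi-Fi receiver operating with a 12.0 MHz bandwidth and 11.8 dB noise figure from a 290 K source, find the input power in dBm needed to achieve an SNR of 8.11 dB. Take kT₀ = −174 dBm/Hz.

Sensitivity = −174 + 10 log₁₀(B) + NF + SNR_min
= −174 + 70.79 + 11.8 + 8.11
= −83.30 dBm → −83.3 dBm

−83.3 dBm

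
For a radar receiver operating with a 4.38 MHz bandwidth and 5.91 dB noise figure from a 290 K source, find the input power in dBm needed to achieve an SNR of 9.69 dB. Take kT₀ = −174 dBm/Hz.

Sensitivity = −174 + 10 log₁₀(B) + NF + SNR_min
= −174 + 66.41 + 5.91 + 9.69
= −91.99 dBm → −92.0 dBm

−92.0 dBm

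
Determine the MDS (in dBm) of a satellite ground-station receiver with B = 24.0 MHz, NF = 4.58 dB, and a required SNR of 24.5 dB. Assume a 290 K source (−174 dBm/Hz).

−71.1 dBm

Sensitivity = −174 + 10 log₁₀(B) + NF + SNR_min
= −174 + 73.8 + 4.58 + 24.5
= −71.12 dBm → −71.1 dBm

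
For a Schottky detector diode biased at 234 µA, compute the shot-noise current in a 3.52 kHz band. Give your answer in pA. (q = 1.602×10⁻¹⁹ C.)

I_n = √(2qI·B)
2qI·B = 2 × 1.602×10⁻¹⁹ × 2.34×10⁻⁴ × 3.52×10³ = 2.64×10⁻¹⁹ A²
I_n = √(2.64×10⁻¹⁹) = 5.14×10⁻¹⁰ A = 514 pA

514 pA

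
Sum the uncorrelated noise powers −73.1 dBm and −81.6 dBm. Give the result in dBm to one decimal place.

−72.5 dBm

Convert to linear, add, convert back:
P₁ = 4.90×10⁻¹¹ W, P₂ = 6.92×10⁻¹² W
P_tot = 5.59×10⁻¹¹ W → 10 log₁₀(P_tot / 10⁻³) = −72.5 dBm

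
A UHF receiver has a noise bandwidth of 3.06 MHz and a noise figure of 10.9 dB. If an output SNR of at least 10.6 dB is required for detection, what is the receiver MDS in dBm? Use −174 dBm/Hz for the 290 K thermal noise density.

Sensitivity = −174 + 10 log₁₀(B) + NF + SNR_min
= −174 + 64.86 + 10.9 + 10.6
= −87.64 dBm → −87.6 dBm

−87.6 dBm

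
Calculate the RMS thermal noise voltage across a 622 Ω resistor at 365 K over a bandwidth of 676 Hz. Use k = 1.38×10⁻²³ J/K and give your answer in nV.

92.0 nV

V_n = √(4kTRB)
4kTRB = 4 × 1.38×10⁻²³ × 365 × 6.22×10² × 6.76×10² = 8.47×10⁻¹⁵ V²
V_n = √(8.47×10⁻¹⁵) = 9.20×10⁻⁸ V = 92.0 nV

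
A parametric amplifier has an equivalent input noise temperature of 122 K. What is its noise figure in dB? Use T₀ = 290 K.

1.52 dB

F = 1 + T_e/T₀ = 1 + 122/290 = 1.42069
NF = 10 log₁₀(1.42069) = 1.52 dB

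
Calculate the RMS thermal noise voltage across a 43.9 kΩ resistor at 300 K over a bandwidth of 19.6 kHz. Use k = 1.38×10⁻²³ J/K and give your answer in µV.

3.77 µV

V_n = √(4kTRB)
4kTRB = 4 × 1.38×10⁻²³ × 300 × 4.39×10⁴ × 1.96×10⁴ = 1.42×10⁻¹¹ V²
V_n = √(1.42×10⁻¹¹) = 3.77×10⁻⁶ V = 3.77 µV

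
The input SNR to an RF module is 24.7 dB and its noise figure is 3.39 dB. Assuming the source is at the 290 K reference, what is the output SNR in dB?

By definition F = SNR_in/SNR_out, so in dB: SNR_out = SNR_in − NF
SNR_out = 24.7 − 3.39 = 21.31 dB

21.31 dB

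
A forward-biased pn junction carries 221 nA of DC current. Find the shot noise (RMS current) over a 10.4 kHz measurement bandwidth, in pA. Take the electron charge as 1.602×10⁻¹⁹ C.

I_n = √(2qI·B)
2qI·B = 2 × 1.602×10⁻¹⁹ × 2.21×10⁻⁷ × 1.04×10⁴ = 7.36×10⁻²² A²
I_n = √(7.36×10⁻²²) = 2.71×10⁻¹¹ A = 27.1 pA

27.1 pA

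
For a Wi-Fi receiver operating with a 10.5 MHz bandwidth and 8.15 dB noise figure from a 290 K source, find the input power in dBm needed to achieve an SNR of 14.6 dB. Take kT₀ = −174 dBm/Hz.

−81.0 dBm

Sensitivity = −174 + 10 log₁₀(B) + NF + SNR_min
= −174 + 70.21 + 8.15 + 14.6
= −81.04 dBm → −81.0 dBm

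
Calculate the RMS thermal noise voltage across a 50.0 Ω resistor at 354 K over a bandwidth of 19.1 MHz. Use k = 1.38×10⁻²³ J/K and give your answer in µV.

V_n = √(4kTRB)
4kTRB = 4 × 1.38×10⁻²³ × 354 × 5.00×10¹ × 1.91×10⁷ = 1.87×10⁻¹¹ V²
V_n = √(1.87×10⁻¹¹) = 4.32×10⁻⁶ V = 4.32 µV

4.32 µV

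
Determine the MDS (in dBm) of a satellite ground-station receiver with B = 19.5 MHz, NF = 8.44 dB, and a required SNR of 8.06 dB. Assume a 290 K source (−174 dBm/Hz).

Sensitivity = −174 + 10 log₁₀(B) + NF + SNR_min
= −174 + 72.9 + 8.44 + 8.06
= −84.60 dBm → −84.6 dBm

−84.6 dBm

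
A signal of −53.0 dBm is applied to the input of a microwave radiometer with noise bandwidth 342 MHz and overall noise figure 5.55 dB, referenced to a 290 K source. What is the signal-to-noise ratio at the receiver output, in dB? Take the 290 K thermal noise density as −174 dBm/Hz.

30.1 dB

Noise floor: N = −174 + 10 log₁₀(B) + NF
10 log₁₀(3.42×10⁸) = 85.34 dB
N = −174 + 85.34 + 5.55 = −83.11 dBm
SNR = P_sig − N = −53.0 − (−83.11) = 30.11 dB → 30.1 dB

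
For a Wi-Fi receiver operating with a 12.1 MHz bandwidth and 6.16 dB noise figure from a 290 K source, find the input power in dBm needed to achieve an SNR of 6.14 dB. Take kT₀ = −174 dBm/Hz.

Sensitivity = −174 + 10 log₁₀(B) + NF + SNR_min
= −174 + 70.83 + 6.16 + 6.14
= −90.87 dBm → −90.9 dBm

−90.9 dBm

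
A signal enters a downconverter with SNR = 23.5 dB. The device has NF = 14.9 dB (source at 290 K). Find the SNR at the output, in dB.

8.6 dB

By definition F = SNR_in/SNR_out, so in dB: SNR_out = SNR_in − NF
SNR_out = 23.5 − 14.9 = 8.6 dB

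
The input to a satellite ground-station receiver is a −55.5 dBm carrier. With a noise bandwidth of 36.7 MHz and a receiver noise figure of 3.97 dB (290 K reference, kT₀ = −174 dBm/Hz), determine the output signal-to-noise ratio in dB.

38.9 dB

Noise floor: N = −174 + 10 log₁₀(B) + NF
10 log₁₀(3.67×10⁷) = 75.65 dB
N = −174 + 75.65 + 3.97 = −94.38 dBm
SNR = P_sig − N = −55.5 − (−94.38) = 38.88 dB → 38.9 dB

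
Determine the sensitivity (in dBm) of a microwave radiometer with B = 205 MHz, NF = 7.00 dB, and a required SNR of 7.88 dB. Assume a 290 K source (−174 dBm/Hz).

−76.0 dBm

Sensitivity = −174 + 10 log₁₀(B) + NF + SNR_min
= −174 + 83.12 + 7.00 + 7.88
= −76.00 dBm → −76.0 dBm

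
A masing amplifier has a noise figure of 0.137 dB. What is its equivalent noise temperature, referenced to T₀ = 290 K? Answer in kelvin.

9.29 K

F = 10^(0.137/10) = 1.03205
T_e = (F − 1)·T₀ = (1.03205 − 1) × 290 = 9.29 K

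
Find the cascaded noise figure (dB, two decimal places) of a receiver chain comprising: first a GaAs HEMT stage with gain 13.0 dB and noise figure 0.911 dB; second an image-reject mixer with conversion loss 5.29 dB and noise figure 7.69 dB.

Convert to linear (a loss of L dB is a gain of −L dB): F_i = 10^(NF_i/10), G_i = 10^(G_i,dB/10)
  Stage 1: F_1 = 10^(0.911/10) = 1.233, G_1 = 10^(13.0/10) = 19.95
  Stage 2: F_2 = 10^(7.69/10) = 5.875, G_2 = 10^(−5.29/10) = 0.2958
Friis cascade:
  F = 1.233 + (5.875 − 1)/19.95 = 1.478
NF = 10 log₁₀(1.478) = 1.70 dB

1.70 dB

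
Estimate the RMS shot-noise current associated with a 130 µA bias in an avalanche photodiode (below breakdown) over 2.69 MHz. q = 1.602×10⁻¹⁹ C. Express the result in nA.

10.6 nA

I_n = √(2qI·B)
2qI·B = 2 × 1.602×10⁻¹⁹ × 1.30×10⁻⁴ × 2.69×10⁶ = 1.12×10⁻¹⁶ A²
I_n = √(1.12×10⁻¹⁶) = 1.06×10⁻⁸ A = 10.6 nA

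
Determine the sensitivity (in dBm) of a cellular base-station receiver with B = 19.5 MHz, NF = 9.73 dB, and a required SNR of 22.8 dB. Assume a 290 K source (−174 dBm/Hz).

−68.6 dBm

Sensitivity = −174 + 10 log₁₀(B) + NF + SNR_min
= −174 + 72.9 + 9.73 + 22.8
= −68.57 dBm → −68.6 dBm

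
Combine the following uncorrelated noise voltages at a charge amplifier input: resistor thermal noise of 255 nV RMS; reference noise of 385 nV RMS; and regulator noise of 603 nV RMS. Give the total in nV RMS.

Uncorrelated sources add in power (mean-square): V_tot = √(ΣV_i²)
V_tot = √[(2.55×10⁻⁷)² + (3.85×10⁻⁷)² + (6.03×10⁻⁷)²] = 7.60×10⁻⁷ V = 760 nV

760 nV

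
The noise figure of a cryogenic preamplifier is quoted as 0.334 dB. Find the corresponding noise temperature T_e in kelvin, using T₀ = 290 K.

23.2 K

F = 10^(0.334/10) = 1.07994
T_e = (F − 1)·T₀ = (1.07994 − 1) × 290 = 23.2 K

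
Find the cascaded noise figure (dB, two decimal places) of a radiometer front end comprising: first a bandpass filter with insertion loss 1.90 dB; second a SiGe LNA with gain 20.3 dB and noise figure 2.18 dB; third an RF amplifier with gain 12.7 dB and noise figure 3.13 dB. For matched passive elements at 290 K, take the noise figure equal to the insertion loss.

Convert to linear (a loss of L dB is a gain of −L dB): F_i = 10^(NF_i/10), G_i = 10^(G_i,dB/10)
  Stage 1: F_1 = 10^(1.90/10) = 1.549, G_1 = 10^(−1.90/10) = 0.6457
  Stage 2: F_2 = 10^(2.18/10) = 1.652, G_2 = 10^(20.3/10) = 107.2
  Stage 3: F_3 = 10^(3.13/10) = 2.056, G_3 = 10^(12.7/10) = 18.62
Friis cascade:
  F = 1.549 + (1.652 − 1)/0.6457 + (2.056 − 1)/69.18 = 2.574
NF = 10 log₁₀(2.574) = 4.11 dB

4.11 dB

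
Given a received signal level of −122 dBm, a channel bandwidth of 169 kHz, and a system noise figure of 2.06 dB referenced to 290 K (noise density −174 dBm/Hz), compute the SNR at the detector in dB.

Noise floor: N = −174 + 10 log₁₀(B) + NF
10 log₁₀(1.69×10⁵) = 52.28 dB
N = −174 + 52.28 + 2.06 = −119.66 dBm
SNR = P_sig − N = −122 − (−119.66) = −2.34 dB → −2.3 dB

−2.3 dB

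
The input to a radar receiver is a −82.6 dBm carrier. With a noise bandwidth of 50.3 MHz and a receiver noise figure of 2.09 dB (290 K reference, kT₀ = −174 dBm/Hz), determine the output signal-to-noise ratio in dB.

12.3 dB

Noise floor: N = −174 + 10 log₁₀(B) + NF
10 log₁₀(5.03×10⁷) = 77.02 dB
N = −174 + 77.02 + 2.09 = −94.89 dBm
SNR = P_sig − N = −82.6 − (−94.89) = 12.29 dB → 12.3 dB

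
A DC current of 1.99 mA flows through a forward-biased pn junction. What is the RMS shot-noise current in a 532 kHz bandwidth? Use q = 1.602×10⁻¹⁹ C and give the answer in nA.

18.4 nA

I_n = √(2qI·B)
2qI·B = 2 × 1.602×10⁻¹⁹ × 1.99×10⁻³ × 5.32×10⁵ = 3.39×10⁻¹⁶ A²
I_n = √(3.39×10⁻¹⁶) = 1.84×10⁻⁸ A = 18.4 nA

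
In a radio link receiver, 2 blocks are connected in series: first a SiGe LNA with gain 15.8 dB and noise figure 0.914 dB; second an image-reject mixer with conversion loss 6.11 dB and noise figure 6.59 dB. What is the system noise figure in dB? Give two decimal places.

1.23 dB

Convert to linear (a loss of L dB is a gain of −L dB): F_i = 10^(NF_i/10), G_i = 10^(G_i,dB/10)
  Stage 1: F_1 = 10^(0.914/10) = 1.234, G_1 = 10^(15.8/10) = 38.02
  Stage 2: F_2 = 10^(6.59/10) = 4.560, G_2 = 10^(−6.11/10) = 0.2449
Friis cascade:
  F = 1.234 + (4.560 − 1)/38.02 = 1.328
NF = 10 log₁₀(1.328) = 1.23 dB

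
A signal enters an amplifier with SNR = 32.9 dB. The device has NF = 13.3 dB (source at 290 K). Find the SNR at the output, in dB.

19.6 dB

By definition F = SNR_in/SNR_out, so in dB: SNR_out = SNR_in − NF
SNR_out = 32.9 − 13.3 = 19.6 dB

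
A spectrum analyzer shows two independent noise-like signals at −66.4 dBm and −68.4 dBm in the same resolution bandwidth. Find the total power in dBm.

Convert to linear, add, convert back:
P₁ = 2.29×10⁻¹⁰ W, P₂ = 1.45×10⁻¹⁰ W
P_tot = 3.74×10⁻¹⁰ W → 10 log₁₀(P_tot / 10⁻³) = −64.3 dBm

−64.3 dBm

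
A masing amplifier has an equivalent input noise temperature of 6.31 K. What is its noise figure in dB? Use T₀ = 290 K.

0.093 dB

F = 1 + T_e/T₀ = 1 + 6.31/290 = 1.02176
NF = 10 log₁₀(1.02176) = 0.093 dB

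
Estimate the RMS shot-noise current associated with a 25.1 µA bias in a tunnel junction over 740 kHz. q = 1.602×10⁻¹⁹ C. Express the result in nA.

2.44 nA

I_n = √(2qI·B)
2qI·B = 2 × 1.602×10⁻¹⁹ × 2.51×10⁻⁵ × 7.40×10⁵ = 5.95×10⁻¹⁸ A²
I_n = √(5.95×10⁻¹⁸) = 2.44×10⁻⁹ A = 2.44 nA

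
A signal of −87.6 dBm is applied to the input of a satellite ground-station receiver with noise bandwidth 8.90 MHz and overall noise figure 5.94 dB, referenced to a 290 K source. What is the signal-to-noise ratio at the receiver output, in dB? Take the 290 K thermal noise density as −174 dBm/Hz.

11.0 dB

Noise floor: N = −174 + 10 log₁₀(B) + NF
10 log₁₀(8.90×10⁶) = 69.49 dB
N = −174 + 69.49 + 5.94 = −98.57 dBm
SNR = P_sig − N = −87.6 − (−98.57) = 10.97 dB → 11.0 dB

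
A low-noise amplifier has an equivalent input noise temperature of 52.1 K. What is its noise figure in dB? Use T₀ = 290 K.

0.718 dB

F = 1 + T_e/T₀ = 1 + 52.1/290 = 1.17966
NF = 10 log₁₀(1.17966) = 0.718 dB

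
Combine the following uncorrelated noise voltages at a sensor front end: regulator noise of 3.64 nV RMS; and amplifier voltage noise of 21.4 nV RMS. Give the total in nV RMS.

21.7 nV

Uncorrelated sources add in power (mean-square): V_tot = √(ΣV_i²)
V_tot = √[(3.64×10⁻⁹)² + (2.14×10⁻⁸)²] = 2.17×10⁻⁸ V = 21.7 nV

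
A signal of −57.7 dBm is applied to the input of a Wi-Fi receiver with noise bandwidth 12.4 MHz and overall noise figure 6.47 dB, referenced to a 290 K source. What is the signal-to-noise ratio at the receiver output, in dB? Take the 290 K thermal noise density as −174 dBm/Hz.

Noise floor: N = −174 + 10 log₁₀(B) + NF
10 log₁₀(1.24×10⁷) = 70.93 dB
N = −174 + 70.93 + 6.47 = −96.60 dBm
SNR = P_sig − N = −57.7 − (−96.60) = 38.90 dB → 38.9 dB

38.9 dB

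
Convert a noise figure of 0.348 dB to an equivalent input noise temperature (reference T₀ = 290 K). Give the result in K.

24.2 K

F = 10^(0.348/10) = 1.08343
T_e = (F − 1)·T₀ = (1.08343 − 1) × 290 = 24.2 K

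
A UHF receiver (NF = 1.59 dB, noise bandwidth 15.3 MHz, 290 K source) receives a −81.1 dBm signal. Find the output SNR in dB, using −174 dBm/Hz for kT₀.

Noise floor: N = −174 + 10 log₁₀(B) + NF
10 log₁₀(1.53×10⁷) = 71.85 dB
N = −174 + 71.85 + 1.59 = −100.56 dBm
SNR = P_sig − N = −81.1 − (−100.56) = 19.46 dB → 19.5 dB

19.5 dB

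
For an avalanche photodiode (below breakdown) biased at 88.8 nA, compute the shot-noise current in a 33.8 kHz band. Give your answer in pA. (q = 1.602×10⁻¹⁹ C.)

I_n = √(2qI·B)
2qI·B = 2 × 1.602×10⁻¹⁹ × 8.88×10⁻⁸ × 3.38×10⁴ = 9.62×10⁻²² A²
I_n = √(9.62×10⁻²²) = 3.10×10⁻¹¹ A = 31.0 pA

31.0 pA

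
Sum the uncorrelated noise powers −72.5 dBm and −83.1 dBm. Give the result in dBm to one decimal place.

Convert to linear, add, convert back:
P₁ = 5.62×10⁻¹¹ W, P₂ = 4.90×10⁻¹² W
P_tot = 6.11×10⁻¹¹ W → 10 log₁₀(P_tot / 10⁻³) = −72.1 dBm

−72.1 dBm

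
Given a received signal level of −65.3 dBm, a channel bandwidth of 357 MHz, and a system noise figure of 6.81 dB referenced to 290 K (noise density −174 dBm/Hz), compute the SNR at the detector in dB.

Noise floor: N = −174 + 10 log₁₀(B) + NF
10 log₁₀(3.57×10⁸) = 85.53 dB
N = −174 + 85.53 + 6.81 = −81.66 dBm
SNR = P_sig − N = −65.3 − (−81.66) = 16.36 dB → 16.4 dB

16.4 dB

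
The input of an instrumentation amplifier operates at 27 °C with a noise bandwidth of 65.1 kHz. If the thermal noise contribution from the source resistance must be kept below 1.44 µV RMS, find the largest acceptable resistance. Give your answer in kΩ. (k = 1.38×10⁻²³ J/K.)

T = 27 °C + 273.15 = 300.15 K
Johnson–Nyquist: V_n = √(4kTRB) ⇒ R = V_n² / (4kTB)
4kTB = 4 × 1.38×10⁻²³ × 300.15 × 6.51×10⁴ = 1.08×10⁻¹⁵
R = (1.44×10⁻⁶)² / 1.08×10⁻¹⁵ = 1.92×10³ Ω = 1.92 kΩ

1.92 kΩ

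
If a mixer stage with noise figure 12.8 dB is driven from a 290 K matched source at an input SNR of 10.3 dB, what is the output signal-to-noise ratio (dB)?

−2.5 dB

By definition F = SNR_in/SNR_out, so in dB: SNR_out = SNR_in − NF
SNR_out = 10.3 − 12.8 = −2.5 dB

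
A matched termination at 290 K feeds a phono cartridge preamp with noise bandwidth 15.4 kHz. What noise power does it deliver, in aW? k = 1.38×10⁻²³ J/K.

P_n = kTB = 1.38×10⁻²³ × 290 × 1.54×10⁴ = 6.16×10⁻¹⁷ W = 61.6 aW

61.6 aW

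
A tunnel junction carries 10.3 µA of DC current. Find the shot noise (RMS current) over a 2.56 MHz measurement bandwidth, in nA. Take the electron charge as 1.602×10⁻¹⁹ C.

2.91 nA

I_n = √(2qI·B)
2qI·B = 2 × 1.602×10⁻¹⁹ × 1.03×10⁻⁵ × 2.56×10⁶ = 8.45×10⁻¹⁸ A²
I_n = √(8.45×10⁻¹⁸) = 2.91×10⁻⁹ A = 2.91 nA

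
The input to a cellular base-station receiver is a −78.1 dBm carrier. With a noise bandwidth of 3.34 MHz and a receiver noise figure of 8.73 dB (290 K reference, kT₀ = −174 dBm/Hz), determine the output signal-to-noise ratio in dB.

Noise floor: N = −174 + 10 log₁₀(B) + NF
10 log₁₀(3.34×10⁶) = 65.24 dB
N = −174 + 65.24 + 8.73 = −100.03 dBm
SNR = P_sig − N = −78.1 − (−100.03) = 21.93 dB → 21.9 dB

21.9 dB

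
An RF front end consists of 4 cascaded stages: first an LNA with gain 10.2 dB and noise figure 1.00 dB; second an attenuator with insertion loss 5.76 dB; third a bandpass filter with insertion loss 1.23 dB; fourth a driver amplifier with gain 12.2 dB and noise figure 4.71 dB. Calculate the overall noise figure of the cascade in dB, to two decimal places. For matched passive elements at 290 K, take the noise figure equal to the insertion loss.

4.11 dB

Convert to linear (a loss of L dB is a gain of −L dB): F_i = 10^(NF_i/10), G_i = 10^(G_i,dB/10)
  Stage 1: F_1 = 10^(1.00/10) = 1.259, G_1 = 10^(10.2/10) = 10.47
  Stage 2: F_2 = 10^(5.76/10) = 3.767, G_2 = 10^(−5.76/10) = 0.2655
  Stage 3: F_3 = 10^(1.23/10) = 1.327, G_3 = 10^(−1.23/10) = 0.7534
  Stage 4: F_4 = 10^(4.71/10) = 2.958, G_4 = 10^(12.2/10) = 16.60
Friis cascade:
  F = 1.259 + (3.767 − 1)/10.47 + (1.327 − 1)/2.780 + (2.958 − 1)/2.094 = 2.576
NF = 10 log₁₀(2.576) = 4.11 dB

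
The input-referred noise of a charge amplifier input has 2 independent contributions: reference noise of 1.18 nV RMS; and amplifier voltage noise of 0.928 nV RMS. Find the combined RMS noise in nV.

Uncorrelated sources add in power (mean-square): V_tot = √(ΣV_i²)
V_tot = √[(1.18×10⁻⁹)² + (9.28×10⁻¹⁰)²] = 1.50×10⁻⁹ V = 1.50 nV

1.50 nV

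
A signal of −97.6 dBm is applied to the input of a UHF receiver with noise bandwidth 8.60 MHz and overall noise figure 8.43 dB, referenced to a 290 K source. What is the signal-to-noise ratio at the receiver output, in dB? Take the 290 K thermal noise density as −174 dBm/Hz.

−1.4 dB

Noise floor: N = −174 + 10 log₁₀(B) + NF
10 log₁₀(8.60×10⁶) = 69.34 dB
N = −174 + 69.34 + 8.43 = −96.23 dBm
SNR = P_sig − N = −97.6 − (−96.23) = −1.37 dB → −1.4 dB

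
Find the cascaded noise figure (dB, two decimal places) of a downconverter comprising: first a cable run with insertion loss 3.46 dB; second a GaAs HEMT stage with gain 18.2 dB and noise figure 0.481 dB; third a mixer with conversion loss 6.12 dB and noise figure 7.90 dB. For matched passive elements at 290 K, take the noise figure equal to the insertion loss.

4.23 dB

Convert to linear (a loss of L dB is a gain of −L dB): F_i = 10^(NF_i/10), G_i = 10^(G_i,dB/10)
  Stage 1: F_1 = 10^(3.46/10) = 2.218, G_1 = 10^(−3.46/10) = 0.4508
  Stage 2: F_2 = 10^(0.481/10) = 1.117, G_2 = 10^(18.2/10) = 66.07
  Stage 3: F_3 = 10^(7.90/10) = 6.166, G_3 = 10^(−6.12/10) = 0.2443
Friis cascade:
  F = 2.218 + (1.117 − 1)/0.4508 + (6.166 − 1)/29.79 = 2.651
NF = 10 log₁₀(2.651) = 4.23 dB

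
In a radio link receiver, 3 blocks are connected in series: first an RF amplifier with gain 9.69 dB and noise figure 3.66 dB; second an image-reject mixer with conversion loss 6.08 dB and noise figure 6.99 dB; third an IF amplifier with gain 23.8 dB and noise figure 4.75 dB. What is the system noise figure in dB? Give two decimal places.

Convert to linear (a loss of L dB is a gain of −L dB): F_i = 10^(NF_i/10), G_i = 10^(G_i,dB/10)
  Stage 1: F_1 = 10^(3.66/10) = 2.323, G_1 = 10^(9.69/10) = 9.311
  Stage 2: F_2 = 10^(6.99/10) = 5.000, G_2 = 10^(−6.08/10) = 0.2466
  Stage 3: F_3 = 10^(4.75/10) = 2.985, G_3 = 10^(23.8/10) = 239.9
Friis cascade:
  F = 2.323 + (5.000 − 1)/9.311 + (2.985 − 1)/2.296 = 3.617
NF = 10 log₁₀(3.617) = 5.58 dB

5.58 dB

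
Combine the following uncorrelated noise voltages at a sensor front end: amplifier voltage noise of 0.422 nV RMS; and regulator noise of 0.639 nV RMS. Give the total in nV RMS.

0.766 nV

Uncorrelated sources add in power (mean-square): V_tot = √(ΣV_i²)
V_tot = √[(4.22×10⁻¹⁰)² + (6.39×10⁻¹⁰)²] = 7.66×10⁻¹⁰ V = 0.766 nV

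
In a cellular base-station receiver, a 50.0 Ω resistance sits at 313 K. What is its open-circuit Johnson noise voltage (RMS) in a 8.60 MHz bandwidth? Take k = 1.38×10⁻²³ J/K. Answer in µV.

V_n = √(4kTRB)
4kTRB = 4 × 1.38×10⁻²³ × 313 × 5.00×10¹ × 8.60×10⁶ = 7.43×10⁻¹² V²
V_n = √(7.43×10⁻¹²) = 2.73×10⁻⁶ V = 2.73 µV

2.73 µV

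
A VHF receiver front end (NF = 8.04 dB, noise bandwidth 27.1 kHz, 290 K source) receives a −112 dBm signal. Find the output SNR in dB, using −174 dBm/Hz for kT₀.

Noise floor: N = −174 + 10 log₁₀(B) + NF
10 log₁₀(2.71×10⁴) = 44.33 dB
N = −174 + 44.33 + 8.04 = −121.63 dBm
SNR = P_sig − N = −112 − (−121.63) = 9.63 dB → 9.6 dB

9.6 dB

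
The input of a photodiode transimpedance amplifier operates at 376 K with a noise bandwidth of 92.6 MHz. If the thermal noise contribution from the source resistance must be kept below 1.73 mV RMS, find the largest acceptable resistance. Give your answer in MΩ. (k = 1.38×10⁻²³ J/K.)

1.56 MΩ

Johnson–Nyquist: V_n = √(4kTRB) ⇒ R = V_n² / (4kTB)
4kTB = 4 × 1.38×10⁻²³ × 376 × 9.26×10⁷ = 1.92×10⁻¹²
R = (1.73×10⁻³)² / 1.92×10⁻¹² = 1.56×10⁶ Ω = 1.56 MΩ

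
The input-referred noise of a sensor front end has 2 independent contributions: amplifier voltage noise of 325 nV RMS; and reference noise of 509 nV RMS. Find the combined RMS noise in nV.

Uncorrelated sources add in power (mean-square): V_tot = √(ΣV_i²)
V_tot = √[(3.25×10⁻⁷)² + (5.09×10⁻⁷)²] = 6.04×10⁻⁷ V = 604 nV

604 nV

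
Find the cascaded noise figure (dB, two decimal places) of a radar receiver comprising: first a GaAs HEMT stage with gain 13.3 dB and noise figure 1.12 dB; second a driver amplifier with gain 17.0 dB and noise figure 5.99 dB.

Convert to linear (a loss of L dB is a gain of −L dB): F_i = 10^(NF_i/10), G_i = 10^(G_i,dB/10)
  Stage 1: F_1 = 10^(1.12/10) = 1.294, G_1 = 10^(13.3/10) = 21.38
  Stage 2: F_2 = 10^(5.99/10) = 3.972, G_2 = 10^(17.0/10) = 50.12
Friis cascade:
  F = 1.294 + (3.972 − 1)/21.38 = 1.433
NF = 10 log₁₀(1.433) = 1.56 dB

1.56 dB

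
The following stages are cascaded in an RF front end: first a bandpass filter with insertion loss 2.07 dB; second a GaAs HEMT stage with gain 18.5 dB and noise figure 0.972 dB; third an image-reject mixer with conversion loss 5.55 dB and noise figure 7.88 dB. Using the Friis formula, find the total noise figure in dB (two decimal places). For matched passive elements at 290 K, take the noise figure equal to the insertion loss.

Convert to linear (a loss of L dB is a gain of −L dB): F_i = 10^(NF_i/10), G_i = 10^(G_i,dB/10)
  Stage 1: F_1 = 10^(2.07/10) = 1.611, G_1 = 10^(−2.07/10) = 0.6209
  Stage 2: F_2 = 10^(0.972/10) = 1.251, G_2 = 10^(18.5/10) = 70.79
  Stage 3: F_3 = 10^(7.88/10) = 6.138, G_3 = 10^(−5.55/10) = 0.2786
Friis cascade:
  F = 1.611 + (1.251 − 1)/0.6209 + (6.138 − 1)/43.95 = 2.132
NF = 10 log₁₀(2.132) = 3.29 dB

3.29 dB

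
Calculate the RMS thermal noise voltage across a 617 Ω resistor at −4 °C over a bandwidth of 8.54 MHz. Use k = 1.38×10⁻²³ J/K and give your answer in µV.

8.85 µV

T = −4 °C + 273.15 = 269.15 K
V_n = √(4kTRB)
4kTRB = 4 × 1.38×10⁻²³ × 269.15 × 6.17×10² × 8.54×10⁶ = 7.83×10⁻¹¹ V²
V_n = √(7.83×10⁻¹¹) = 8.85×10⁻⁶ V = 8.85 µV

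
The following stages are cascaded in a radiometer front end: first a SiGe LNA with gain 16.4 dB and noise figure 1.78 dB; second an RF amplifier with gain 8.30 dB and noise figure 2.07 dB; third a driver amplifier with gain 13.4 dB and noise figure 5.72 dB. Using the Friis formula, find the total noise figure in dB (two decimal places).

1.85 dB

Convert to linear (a loss of L dB is a gain of −L dB): F_i = 10^(NF_i/10), G_i = 10^(G_i,dB/10)
  Stage 1: F_1 = 10^(1.78/10) = 1.507, G_1 = 10^(16.4/10) = 43.65
  Stage 2: F_2 = 10^(2.07/10) = 1.611, G_2 = 10^(8.30/10) = 6.761
  Stage 3: F_3 = 10^(5.72/10) = 3.733, G_3 = 10^(13.4/10) = 21.88
Friis cascade:
  F = 1.507 + (1.611 − 1)/43.65 + (3.733 − 1)/295.1 = 1.530
NF = 10 log₁₀(1.530) = 1.85 dB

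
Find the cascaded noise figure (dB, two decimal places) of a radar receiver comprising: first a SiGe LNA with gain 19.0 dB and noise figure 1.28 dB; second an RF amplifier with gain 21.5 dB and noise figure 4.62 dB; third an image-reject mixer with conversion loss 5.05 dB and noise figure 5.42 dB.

Convert to linear (a loss of L dB is a gain of −L dB): F_i = 10^(NF_i/10), G_i = 10^(G_i,dB/10)
  Stage 1: F_1 = 10^(1.28/10) = 1.343, G_1 = 10^(19.0/10) = 79.43
  Stage 2: F_2 = 10^(4.62/10) = 2.897, G_2 = 10^(21.5/10) = 141.3
  Stage 3: F_3 = 10^(5.42/10) = 3.483, G_3 = 10^(−5.05/10) = 0.3126
Friis cascade:
  F = 1.343 + (2.897 − 1)/79.43 + (3.483 − 1)/1.122×10⁴ = 1.367
NF = 10 log₁₀(1.367) = 1.36 dB

1.36 dB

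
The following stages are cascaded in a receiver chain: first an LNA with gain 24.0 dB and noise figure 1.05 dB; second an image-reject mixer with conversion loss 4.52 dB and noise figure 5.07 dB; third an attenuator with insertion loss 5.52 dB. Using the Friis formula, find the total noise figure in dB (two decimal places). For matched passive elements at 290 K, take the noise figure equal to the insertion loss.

1.18 dB

Convert to linear (a loss of L dB is a gain of −L dB): F_i = 10^(NF_i/10), G_i = 10^(G_i,dB/10)
  Stage 1: F_1 = 10^(1.05/10) = 1.274, G_1 = 10^(24.0/10) = 251.2
  Stage 2: F_2 = 10^(5.07/10) = 3.214, G_2 = 10^(−4.52/10) = 0.3532
  Stage 3: F_3 = 10^(5.52/10) = 3.565, G_3 = 10^(−5.52/10) = 0.2805
Friis cascade:
  F = 1.274 + (3.214 − 1)/251.2 + (3.565 − 1)/88.72 = 1.311
NF = 10 log₁₀(1.311) = 1.18 dB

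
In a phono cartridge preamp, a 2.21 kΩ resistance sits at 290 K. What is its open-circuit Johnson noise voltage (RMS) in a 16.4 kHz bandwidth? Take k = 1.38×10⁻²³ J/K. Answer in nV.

762 nV

V_n = √(4kTRB)
4kTRB = 4 × 1.38×10⁻²³ × 290 × 2.21×10³ × 1.64×10⁴ = 5.80×10⁻¹³ V²
V_n = √(5.80×10⁻¹³) = 7.62×10⁻⁷ V = 762 nV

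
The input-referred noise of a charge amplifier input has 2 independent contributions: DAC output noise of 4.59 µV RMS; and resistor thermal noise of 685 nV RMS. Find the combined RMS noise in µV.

Uncorrelated sources add in power (mean-square): V_tot = √(ΣV_i²)
V_tot = √[(4.59×10⁻⁶)² + (6.85×10⁻⁷)²] = 4.64×10⁻⁶ V = 4.64 µV

4.64 µV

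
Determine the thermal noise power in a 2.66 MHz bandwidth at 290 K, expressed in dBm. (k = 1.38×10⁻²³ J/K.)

−109.7 dBm

P_n = kTB = 1.38×10⁻²³ × 290 × 2.66×10⁶ = 1.06×10⁻¹⁴ W
In dBm: 10 log₁₀(1.06×10⁻¹⁴ / 10⁻³) = −109.7 dBm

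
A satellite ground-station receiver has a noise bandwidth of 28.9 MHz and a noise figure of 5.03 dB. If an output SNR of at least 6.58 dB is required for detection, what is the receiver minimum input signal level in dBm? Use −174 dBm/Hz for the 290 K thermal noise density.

−87.8 dBm

Sensitivity = −174 + 10 log₁₀(B) + NF + SNR_min
= −174 + 74.61 + 5.03 + 6.58
= −87.78 dBm → −87.8 dBm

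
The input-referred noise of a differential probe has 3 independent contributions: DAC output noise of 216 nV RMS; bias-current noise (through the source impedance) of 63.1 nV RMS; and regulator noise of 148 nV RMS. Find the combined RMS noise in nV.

Uncorrelated sources add in power (mean-square): V_tot = √(ΣV_i²)
V_tot = √[(2.16×10⁻⁷)² + (6.31×10⁻⁸)² + (1.48×10⁻⁷)²] = 2.69×10⁻⁷ V = 269 nV

269 nV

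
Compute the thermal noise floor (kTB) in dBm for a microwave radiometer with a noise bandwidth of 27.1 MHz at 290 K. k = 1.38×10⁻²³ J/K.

−99.6 dBm

P_n = kTB = 1.38×10⁻²³ × 290 × 2.71×10⁷ = 1.08×10⁻¹³ W
In dBm: 10 log₁₀(1.08×10⁻¹³ / 10⁻³) = −99.6 dBm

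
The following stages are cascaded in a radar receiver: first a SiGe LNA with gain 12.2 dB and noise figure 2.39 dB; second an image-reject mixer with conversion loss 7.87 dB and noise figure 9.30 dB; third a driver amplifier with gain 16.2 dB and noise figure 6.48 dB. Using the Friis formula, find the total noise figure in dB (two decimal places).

5.39 dB

Convert to linear (a loss of L dB is a gain of −L dB): F_i = 10^(NF_i/10), G_i = 10^(G_i,dB/10)
  Stage 1: F_1 = 10^(2.39/10) = 1.734, G_1 = 10^(12.2/10) = 16.60
  Stage 2: F_2 = 10^(9.30/10) = 8.511, G_2 = 10^(−7.87/10) = 0.1633
  Stage 3: F_3 = 10^(6.48/10) = 4.446, G_3 = 10^(16.2/10) = 41.69
Friis cascade:
  F = 1.734 + (8.511 − 1)/16.60 + (4.446 − 1)/2.710 = 3.458
NF = 10 log₁₀(3.458) = 5.39 dB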